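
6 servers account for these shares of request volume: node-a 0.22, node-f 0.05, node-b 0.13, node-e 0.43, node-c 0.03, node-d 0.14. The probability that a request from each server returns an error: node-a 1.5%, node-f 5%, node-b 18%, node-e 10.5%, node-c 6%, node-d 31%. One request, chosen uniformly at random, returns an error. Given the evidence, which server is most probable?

Compute prior × likelihood for every hypothesis:
  node-a: 0.22 × 0.015 = 0.0033
  node-f: 0.05 × 0.05 = 0.0025
  node-b: 0.13 × 0.18 = 0.0234
  node-e: 0.43 × 0.105 = 0.04515
  node-c: 0.03 × 0.06 = 0.0018
  node-d: 0.14 × 0.31 = 0.0434
Total = 0.11955.
Largest term belongs to node-e, so node-e is most probable.

node-e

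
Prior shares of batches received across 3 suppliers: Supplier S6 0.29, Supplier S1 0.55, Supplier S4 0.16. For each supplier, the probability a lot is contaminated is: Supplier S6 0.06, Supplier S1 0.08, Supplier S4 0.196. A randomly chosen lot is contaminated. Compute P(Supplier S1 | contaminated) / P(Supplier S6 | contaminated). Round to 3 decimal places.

Prior × likelihood for each hypothesis:
  Supplier S6: 0.29 × 0.06 = 0.0174
  Supplier S1: 0.55 × 0.08 = 0.044
  Supplier S4: 0.16 × 0.196 = 0.03136
Sum = 0.09276.
The ratio is 0.044 / 0.0174 (the normalizer cancels) = 2.529.

2.529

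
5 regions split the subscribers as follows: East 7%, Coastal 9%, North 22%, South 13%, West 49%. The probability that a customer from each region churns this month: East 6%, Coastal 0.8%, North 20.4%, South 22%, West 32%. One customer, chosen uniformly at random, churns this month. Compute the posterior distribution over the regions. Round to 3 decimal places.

Prior × likelihood for each hypothesis:
  East: 0.07 × 0.06 = 0.0042
  Coastal: 0.09 × 0.008 = 0.00072
  North: 0.22 × 0.204 = 0.04488
  South: 0.13 × 0.22 = 0.0286
  West: 0.49 × 0.32 = 0.1568
Normalizing constant = 0.2352.
P(East | churn) = 0.0042/0.2352 ≈ 0.018
P(Coastal | churn) = 0.00072/0.2352 ≈ 0.003
P(North | churn) = 0.04488/0.2352 ≈ 0.191
P(South | churn) = 0.0286/0.2352 ≈ 0.122
P(West | churn) = 0.1568/0.2352 ≈ 0.667

East 0.018, Coastal 0.003, North 0.191, South 0.122, West 0.667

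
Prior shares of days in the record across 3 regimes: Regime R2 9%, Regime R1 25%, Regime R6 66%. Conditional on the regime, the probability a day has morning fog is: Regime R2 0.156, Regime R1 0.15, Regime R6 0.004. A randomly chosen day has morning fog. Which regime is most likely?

Regime R1

Compute prior × likelihood for every hypothesis:
  Regime R2: 0.09 × 0.156 = 0.01404
  Regime R1: 0.25 × 0.15 = 0.0375
  Regime R6: 0.66 × 0.004 = 0.00264
Sum = 0.05418.
Largest term belongs to Regime R1, so Regime R1 is most probable.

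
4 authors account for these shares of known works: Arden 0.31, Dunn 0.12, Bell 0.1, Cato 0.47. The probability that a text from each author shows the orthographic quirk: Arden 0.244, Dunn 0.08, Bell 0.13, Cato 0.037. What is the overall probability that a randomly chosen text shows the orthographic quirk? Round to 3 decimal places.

Prior × likelihood for each hypothesis:
  Arden: 0.31 × 0.244 = 0.07564
  Dunn: 0.12 × 0.08 = 0.0096
  Bell: 0.1 × 0.13 = 0.013
  Cato: 0.47 × 0.037 = 0.01739
P(quirk) = 0.07564 + 0.0096 + 0.013 + 0.01739 = 0.11563 → 0.116.

0.116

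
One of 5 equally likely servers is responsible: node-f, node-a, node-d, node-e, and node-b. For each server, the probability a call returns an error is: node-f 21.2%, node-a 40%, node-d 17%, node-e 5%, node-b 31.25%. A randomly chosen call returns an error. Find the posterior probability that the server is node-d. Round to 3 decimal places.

With a uniform prior (1/5 each), posterior ∝ likelihood:
  node-f: 0.212
  node-a: 0.4
  node-d: 0.17
  node-e: 0.05
  node-b: 0.3125
Total = 1.1445.
P(node-d | evidence) = 0.17 / 1.1445 ≈ 0.149.

0.149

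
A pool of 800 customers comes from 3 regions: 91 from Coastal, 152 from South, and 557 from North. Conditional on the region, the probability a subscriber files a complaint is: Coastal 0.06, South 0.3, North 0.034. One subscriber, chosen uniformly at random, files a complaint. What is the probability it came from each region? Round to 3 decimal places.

Compute prior × likelihood for every hypothesis:
  Coastal: 0.11375 × 0.06 = 0.006825
  South: 0.19 × 0.3 = 0.057
  North: 0.69625 × 0.034 = 0.0236725
Sum = 0.0874975.
P(Coastal | complaint) = 0.006825/0.0874975 ≈ 0.078
P(South | complaint) = 0.057/0.0874975 ≈ 0.651
P(North | complaint) = 0.0236725/0.0874975 ≈ 0.271
(Check: 0.078+0.651+0.271 = 1.000.)

Coastal 0.078, South 0.651, North 0.271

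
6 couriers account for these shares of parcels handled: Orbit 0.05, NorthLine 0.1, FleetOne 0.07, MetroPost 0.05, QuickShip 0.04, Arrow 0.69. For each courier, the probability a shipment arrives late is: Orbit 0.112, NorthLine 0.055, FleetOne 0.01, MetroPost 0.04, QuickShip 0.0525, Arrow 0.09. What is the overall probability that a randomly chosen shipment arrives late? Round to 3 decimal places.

0.078

By Bayes' rule, posterior ∝ prior × likelihood:
  Orbit: 0.05 × 0.112 = 0.0056
  NorthLine: 0.1 × 0.055 = 0.0055
  FleetOne: 0.07 × 0.01 = 0.0007
  MetroPost: 0.05 × 0.04 = 0.002
  QuickShip: 0.04 × 0.0525 = 0.0021
  Arrow: 0.69 × 0.09 = 0.0621
P(late) = 0.0056 + 0.0055 + 0.0007 + 0.002 + 0.0021 + 0.0621 = 0.078 → 0.078.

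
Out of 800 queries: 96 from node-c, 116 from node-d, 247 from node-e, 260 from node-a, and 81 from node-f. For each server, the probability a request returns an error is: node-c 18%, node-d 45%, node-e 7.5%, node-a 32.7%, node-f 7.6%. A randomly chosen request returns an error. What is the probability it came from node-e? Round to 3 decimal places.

Unnormalized posteriors (prior × likelihood):
  node-c: 0.12 × 0.18 = 0.0216
  node-d: 0.145 × 0.45 = 0.06525
  node-e: 0.30875 × 0.075 = 0.02315625
  node-a: 0.325 × 0.327 = 0.106275
  node-f: 0.10125 × 0.076 = 0.007695
Total = 0.22397625.
P(node-e | evidence) = 0.02315625 / 0.22397625 ≈ 0.103.

0.103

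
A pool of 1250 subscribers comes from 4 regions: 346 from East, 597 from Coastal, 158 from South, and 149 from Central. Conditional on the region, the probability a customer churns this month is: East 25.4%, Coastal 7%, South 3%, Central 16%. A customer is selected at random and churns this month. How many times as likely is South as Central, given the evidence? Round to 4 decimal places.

0.1988

Prior × likelihood for each hypothesis:
  East: 0.2768 × 0.254 = 0.0703072
  Coastal: 0.4776 × 0.07 = 0.033432
  South: 0.1264 × 0.03 = 0.003792
  Central: 0.1192 × 0.16 = 0.019072
Total = 0.1266032.
The ratio is 0.003792 / 0.019072 (the normalizer cancels) = 0.1988.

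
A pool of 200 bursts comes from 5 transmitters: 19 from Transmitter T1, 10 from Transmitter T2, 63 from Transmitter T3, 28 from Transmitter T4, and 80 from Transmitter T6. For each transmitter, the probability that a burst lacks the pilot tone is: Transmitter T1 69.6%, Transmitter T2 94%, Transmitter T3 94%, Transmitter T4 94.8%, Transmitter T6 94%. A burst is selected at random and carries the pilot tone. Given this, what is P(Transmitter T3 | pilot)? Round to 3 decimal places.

0.230

Taking complements, P(pilot | each) = Transmitter T1 0.304, Transmitter T2 0.06, Transmitter T3 0.06, Transmitter T4 0.052, Transmitter T6 0.06.
Prior × likelihood for each hypothesis:
  Transmitter T1: 0.095 × 0.304 = 0.02888
  Transmitter T2: 0.05 × 0.06 = 0.003
  Transmitter T3: 0.315 × 0.06 = 0.0189
  Transmitter T4: 0.14 × 0.052 = 0.00728
  Transmitter T6: 0.4 × 0.06 = 0.024
Total = 0.08206.
P(Transmitter T3 | evidence) = 0.0189 / 0.08206 ≈ 0.230.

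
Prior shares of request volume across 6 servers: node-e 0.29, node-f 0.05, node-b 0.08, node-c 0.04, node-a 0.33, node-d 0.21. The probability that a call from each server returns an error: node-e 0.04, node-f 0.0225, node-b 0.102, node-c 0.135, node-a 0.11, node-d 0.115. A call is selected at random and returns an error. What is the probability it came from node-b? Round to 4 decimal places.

By Bayes' rule, posterior ∝ prior × likelihood:
  node-e: 0.29 × 0.04 = 0.0116
  node-f: 0.05 × 0.0225 = 0.001125
  node-b: 0.08 × 0.102 = 0.00816
  node-c: 0.04 × 0.135 = 0.0054
  node-a: 0.33 × 0.11 = 0.0363
  node-d: 0.21 × 0.115 = 0.02415
Normalizing constant = 0.086735.
P(node-b | evidence) = 0.00816 / 0.086735 ≈ 0.0941.

0.0941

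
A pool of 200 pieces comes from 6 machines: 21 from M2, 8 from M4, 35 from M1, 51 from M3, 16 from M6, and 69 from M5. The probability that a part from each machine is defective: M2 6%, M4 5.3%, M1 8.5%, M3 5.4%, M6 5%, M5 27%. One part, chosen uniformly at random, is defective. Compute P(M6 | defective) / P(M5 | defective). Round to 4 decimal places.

0.0429

By Bayes' rule, posterior ∝ prior × likelihood:
  M2: 0.105 × 0.06 = 0.0063
  M4: 0.04 × 0.053 = 0.00212
  M1: 0.175 × 0.085 = 0.014875
  M3: 0.255 × 0.054 = 0.01377
  M6: 0.08 × 0.05 = 0.004
  M5: 0.345 × 0.27 = 0.09315
Normalizing constant = 0.134215.
The ratio is 0.004 / 0.09315 (the normalizer cancels) = 0.0429.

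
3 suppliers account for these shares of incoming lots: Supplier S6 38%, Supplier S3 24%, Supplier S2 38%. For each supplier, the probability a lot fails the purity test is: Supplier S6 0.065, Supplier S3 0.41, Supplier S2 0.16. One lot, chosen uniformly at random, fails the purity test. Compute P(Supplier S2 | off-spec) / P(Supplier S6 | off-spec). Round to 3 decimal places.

2.462

By Bayes' rule, posterior ∝ prior × likelihood:
  Supplier S6: 0.38 × 0.065 = 0.0247
  Supplier S3: 0.24 × 0.41 = 0.0984
  Supplier S2: 0.38 × 0.16 = 0.0608
Normalizing constant = 0.1839.
The ratio is 0.0608 / 0.0247 (the normalizer cancels) = 2.462.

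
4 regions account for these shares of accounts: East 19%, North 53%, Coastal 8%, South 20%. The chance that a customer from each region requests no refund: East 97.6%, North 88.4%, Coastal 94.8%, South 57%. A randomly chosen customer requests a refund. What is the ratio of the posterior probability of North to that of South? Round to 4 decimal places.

0.7149

Taking complements, P(refund | each) = East 0.024, North 0.116, Coastal 0.052, South 0.43.
Compute prior × likelihood for every hypothesis:
  East: 0.19 × 0.024 = 0.00456
  North: 0.53 × 0.116 = 0.06148
  Coastal: 0.08 × 0.052 = 0.00416
  South: 0.2 × 0.43 = 0.086
Normalizing constant = 0.1562.
The ratio is 0.06148 / 0.086 (the normalizer cancels) = 0.7149.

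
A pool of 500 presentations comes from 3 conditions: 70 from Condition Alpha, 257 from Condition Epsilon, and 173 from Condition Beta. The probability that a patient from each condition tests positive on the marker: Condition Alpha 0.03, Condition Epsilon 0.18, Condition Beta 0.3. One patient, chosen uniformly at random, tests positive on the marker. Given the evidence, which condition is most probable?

Condition Beta

By Bayes' rule, posterior ∝ prior × likelihood:
  Condition Alpha: 0.14 × 0.03 = 0.0042
  Condition Epsilon: 0.514 × 0.18 = 0.09252
  Condition Beta: 0.346 × 0.3 = 0.1038
Total = 0.20052.
Largest term belongs to Condition Beta, so Condition Beta is most probable.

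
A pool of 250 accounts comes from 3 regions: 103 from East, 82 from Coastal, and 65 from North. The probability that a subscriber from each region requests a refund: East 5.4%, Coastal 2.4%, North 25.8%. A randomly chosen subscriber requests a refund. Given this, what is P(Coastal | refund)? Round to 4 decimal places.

0.0810

Unnormalized posteriors (prior × likelihood):
  East: 0.412 × 0.054 = 0.022248
  Coastal: 0.328 × 0.024 = 0.007872
  North: 0.26 × 0.258 = 0.06708
Total = 0.0972.
P(Coastal | evidence) = 0.007872 / 0.0972 ≈ 0.0810.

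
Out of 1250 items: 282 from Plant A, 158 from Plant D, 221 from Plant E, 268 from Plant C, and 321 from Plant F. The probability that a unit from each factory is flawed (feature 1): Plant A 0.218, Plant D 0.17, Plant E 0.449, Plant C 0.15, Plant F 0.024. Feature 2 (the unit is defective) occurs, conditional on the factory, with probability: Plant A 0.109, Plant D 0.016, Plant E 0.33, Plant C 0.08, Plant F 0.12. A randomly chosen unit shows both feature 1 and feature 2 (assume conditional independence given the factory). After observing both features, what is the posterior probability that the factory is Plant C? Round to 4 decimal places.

0.0731

Compute prior × likelihood for every hypothesis:
  Plant A: 0.2256 × 0.218 × 0.109 = 0.0053607072
  Plant D: 0.1264 × 0.17 × 0.016 = 0.000343808
  Plant E: 0.1768 × 0.449 × 0.33 = 0.026196456
  Plant C: 0.2144 × 0.15 × 0.08 = 0.0025728
  Plant F: 0.2568 × 0.024 × 0.12 = 0.000739584
Sum = 0.0352133552.
P(Plant C | evidence) = 0.0025728 / 0.0352133552 ≈ 0.0731.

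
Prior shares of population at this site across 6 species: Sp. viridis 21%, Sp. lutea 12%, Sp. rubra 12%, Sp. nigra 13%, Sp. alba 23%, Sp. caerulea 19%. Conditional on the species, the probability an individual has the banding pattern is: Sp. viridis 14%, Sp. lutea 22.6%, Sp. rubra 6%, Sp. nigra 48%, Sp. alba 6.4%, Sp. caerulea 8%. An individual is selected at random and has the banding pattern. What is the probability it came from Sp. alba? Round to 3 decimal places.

Compute prior × likelihood for every hypothesis:
  Sp. viridis: 0.21 × 0.14 = 0.0294
  Sp. lutea: 0.12 × 0.226 = 0.02712
  Sp. rubra: 0.12 × 0.06 = 0.0072
  Sp. nigra: 0.13 × 0.48 = 0.0624
  Sp. alba: 0.23 × 0.064 = 0.01472
  Sp. caerulea: 0.19 × 0.08 = 0.0152
Sum = 0.15604.
P(Sp. alba | evidence) = 0.01472 / 0.15604 ≈ 0.094.

0.094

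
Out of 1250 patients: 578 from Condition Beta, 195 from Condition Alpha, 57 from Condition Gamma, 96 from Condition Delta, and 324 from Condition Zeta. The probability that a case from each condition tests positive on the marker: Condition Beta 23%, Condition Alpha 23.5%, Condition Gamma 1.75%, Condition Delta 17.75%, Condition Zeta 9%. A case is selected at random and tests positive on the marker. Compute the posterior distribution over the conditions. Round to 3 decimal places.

Unnormalized posteriors (prior × likelihood):
  Condition Beta: 0.4624 × 0.23 = 0.106352
  Condition Alpha: 0.156 × 0.235 = 0.03666
  Condition Gamma: 0.0456 × 0.0175 = 0.000798
  Condition Delta: 0.0768 × 0.1775 = 0.013632
  Condition Zeta: 0.2592 × 0.09 = 0.023328
Total = 0.18077.
P(Condition Beta | marker-positive) = 0.106352/0.18077 ≈ 0.588
P(Condition Alpha | marker-positive) = 0.03666/0.18077 ≈ 0.203
P(Condition Gamma | marker-positive) = 0.000798/0.18077 ≈ 0.004
P(Condition Delta | marker-positive) = 0.013632/0.18077 ≈ 0.075
P(Condition Zeta | marker-positive) = 0.023328/0.18077 ≈ 0.129

Condition Beta 0.588, Condition Alpha 0.203, Condition Gamma 0.004, Condition Delta 0.075, Condition Zeta 0.129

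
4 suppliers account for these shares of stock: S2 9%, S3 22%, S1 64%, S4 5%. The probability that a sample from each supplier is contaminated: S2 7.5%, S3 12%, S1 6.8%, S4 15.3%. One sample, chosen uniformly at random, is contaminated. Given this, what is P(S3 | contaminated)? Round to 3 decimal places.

0.313

Prior × likelihood for each hypothesis:
  S2: 0.09 × 0.075 = 0.00675
  S3: 0.22 × 0.12 = 0.0264
  S1: 0.64 × 0.068 = 0.04352
  S4: 0.05 × 0.153 = 0.00765
Normalizing constant = 0.08432.
P(S3 | evidence) = 0.0264 / 0.08432 ≈ 0.313.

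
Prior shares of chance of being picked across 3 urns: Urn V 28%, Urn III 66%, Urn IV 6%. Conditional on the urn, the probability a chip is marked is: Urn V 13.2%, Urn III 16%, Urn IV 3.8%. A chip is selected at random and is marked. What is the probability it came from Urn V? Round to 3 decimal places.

0.255

Unnormalized posteriors (prior × likelihood):
  Urn V: 0.28 × 0.132 = 0.03696
  Urn III: 0.66 × 0.16 = 0.1056
  Urn IV: 0.06 × 0.038 = 0.00228
Sum = 0.14484.
P(Urn V | evidence) = 0.03696 / 0.14484 ≈ 0.255.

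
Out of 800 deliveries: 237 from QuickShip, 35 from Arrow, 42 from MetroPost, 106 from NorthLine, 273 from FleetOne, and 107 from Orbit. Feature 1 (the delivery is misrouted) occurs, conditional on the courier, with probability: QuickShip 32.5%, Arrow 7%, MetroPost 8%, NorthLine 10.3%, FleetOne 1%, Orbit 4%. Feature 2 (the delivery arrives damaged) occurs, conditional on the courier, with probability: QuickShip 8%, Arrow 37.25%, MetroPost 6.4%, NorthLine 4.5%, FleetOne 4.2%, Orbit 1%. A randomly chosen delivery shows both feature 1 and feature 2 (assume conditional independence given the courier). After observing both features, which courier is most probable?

Unnormalized posteriors (prior × likelihood):
  QuickShip: 0.29625 × 0.325 × 0.08 = 0.0077025
  Arrow: 0.04375 × 0.07 × 0.3725 = 0.00114078125
  MetroPost: 0.0525 × 0.08 × 0.064 = 0.0002688
  NorthLine: 0.1325 × 0.103 × 0.045 = 0.0006141375
  FleetOne: 0.34125 × 0.01 × 0.042 = 0.000143325
  Orbit: 0.13375 × 0.04 × 0.01 = 0.0000535
Normalizing constant = 0.00992304375.
Largest term belongs to QuickShip, so QuickShip is most probable.

QuickShip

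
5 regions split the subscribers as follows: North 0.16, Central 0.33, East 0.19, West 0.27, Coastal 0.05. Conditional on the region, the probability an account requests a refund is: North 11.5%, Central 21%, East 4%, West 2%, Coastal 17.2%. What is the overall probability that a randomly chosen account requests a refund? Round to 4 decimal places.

By Bayes' rule, posterior ∝ prior × likelihood:
  North: 0.16 × 0.115 = 0.0184
  Central: 0.33 × 0.21 = 0.0693
  East: 0.19 × 0.04 = 0.0076
  West: 0.27 × 0.02 = 0.0054
  Coastal: 0.05 × 0.172 = 0.0086
P(refund) = 0.0184 + 0.0693 + 0.0076 + 0.0054 + 0.0086 = 0.1093 → 0.1093.

0.1093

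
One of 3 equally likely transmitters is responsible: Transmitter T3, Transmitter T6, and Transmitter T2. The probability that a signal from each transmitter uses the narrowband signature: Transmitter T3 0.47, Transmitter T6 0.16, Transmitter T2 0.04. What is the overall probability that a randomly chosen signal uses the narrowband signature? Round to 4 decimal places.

Since the prior is uniform, the posterior is proportional to the likelihood:
  Transmitter T3: 0.47
  Transmitter T6: 0.16
  Transmitter T2: 0.04
P(narrowband) = (1/3) × (0.47 + 0.16 + 0.04) = 0.67/3 ≈ 0.2233.

0.2233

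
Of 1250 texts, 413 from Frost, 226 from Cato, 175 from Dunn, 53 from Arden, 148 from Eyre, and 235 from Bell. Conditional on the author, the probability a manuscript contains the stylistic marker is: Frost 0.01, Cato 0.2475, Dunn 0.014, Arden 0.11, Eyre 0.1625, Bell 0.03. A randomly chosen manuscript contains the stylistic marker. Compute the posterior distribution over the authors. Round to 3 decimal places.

Compute prior × likelihood for every hypothesis:
  Frost: 0.3304 × 0.01 = 0.003304
  Cato: 0.1808 × 0.2475 = 0.044748
  Dunn: 0.14 × 0.014 = 0.00196
  Arden: 0.0424 × 0.11 = 0.004664
  Eyre: 0.1184 × 0.1625 = 0.01924
  Bell: 0.188 × 0.03 = 0.00564
Normalizing constant = 0.079556.
P(Frost | marker) = 0.003304/0.079556 ≈ 0.042
P(Cato | marker) = 0.044748/0.079556 ≈ 0.562
P(Dunn | marker) = 0.00196/0.079556 ≈ 0.025
P(Arden | marker) = 0.004664/0.079556 ≈ 0.059
P(Eyre | marker) = 0.01924/0.079556 ≈ 0.242
P(Bell | marker) = 0.00564/0.079556 ≈ 0.071

Frost 0.042, Cato 0.562, Dunn 0.025, Arden 0.059, Eyre 0.242, Bell 0.071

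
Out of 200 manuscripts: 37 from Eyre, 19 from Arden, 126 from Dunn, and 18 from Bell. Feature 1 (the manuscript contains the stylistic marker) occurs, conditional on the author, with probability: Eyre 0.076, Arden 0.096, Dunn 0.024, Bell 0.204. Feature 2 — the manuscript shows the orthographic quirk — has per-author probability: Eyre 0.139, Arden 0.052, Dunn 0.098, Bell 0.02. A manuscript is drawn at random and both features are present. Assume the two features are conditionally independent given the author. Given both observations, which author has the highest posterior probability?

By Bayes' rule, posterior ∝ prior × likelihood:
  Eyre: 0.185 × 0.076 × 0.139 = 0.00195434
  Arden: 0.095 × 0.096 × 0.052 = 0.00047424
  Dunn: 0.63 × 0.024 × 0.098 = 0.00148176
  Bell: 0.09 × 0.204 × 0.02 = 0.0003672
Normalizing constant = 0.00427754.
Largest term belongs to Eyre, so Eyre is most probable.

Eyre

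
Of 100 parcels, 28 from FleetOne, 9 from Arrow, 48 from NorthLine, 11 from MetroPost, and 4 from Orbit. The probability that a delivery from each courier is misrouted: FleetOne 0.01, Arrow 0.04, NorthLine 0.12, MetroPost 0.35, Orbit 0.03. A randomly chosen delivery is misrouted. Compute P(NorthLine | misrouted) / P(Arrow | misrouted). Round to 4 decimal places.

Prior × likelihood for each hypothesis:
  FleetOne: 0.28 × 0.01 = 0.0028
  Arrow: 0.09 × 0.04 = 0.0036
  NorthLine: 0.48 × 0.12 = 0.0576
  MetroPost: 0.11 × 0.35 = 0.0385
  Orbit: 0.04 × 0.03 = 0.0012
Sum = 0.1037.
The ratio is 0.0576 / 0.0036 (the normalizer cancels) = 16.0000.

16.0000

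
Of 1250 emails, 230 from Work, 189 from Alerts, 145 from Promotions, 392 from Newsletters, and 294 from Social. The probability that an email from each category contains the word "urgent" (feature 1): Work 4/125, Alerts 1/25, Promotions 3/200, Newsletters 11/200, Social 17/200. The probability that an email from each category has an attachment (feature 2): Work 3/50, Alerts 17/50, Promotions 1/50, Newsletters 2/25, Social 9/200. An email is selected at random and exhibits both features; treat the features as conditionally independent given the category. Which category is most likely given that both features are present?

Prior × likelihood for each hypothesis:
  Work: 0.184 × 0.032 × 0.06 = 0.00035328
  Alerts: 0.1512 × 0.04 × 0.34 = 0.00205632
  Promotions: 0.116 × 0.015 × 0.02 = 0.0000348
  Newsletters: 0.3136 × 0.055 × 0.08 = 0.00137984
  Social: 0.2352 × 0.085 × 0.045 = 0.00089964
Normalizing constant = 0.00472388.
Largest term belongs to Alerts, so Alerts is most probable.

Alerts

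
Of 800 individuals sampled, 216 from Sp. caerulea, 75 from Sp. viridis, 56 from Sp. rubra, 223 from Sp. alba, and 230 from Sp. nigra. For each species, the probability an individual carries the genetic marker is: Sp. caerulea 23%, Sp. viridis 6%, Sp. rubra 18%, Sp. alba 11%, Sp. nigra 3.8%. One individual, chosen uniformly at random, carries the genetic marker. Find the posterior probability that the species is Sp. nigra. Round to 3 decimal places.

By Bayes' rule, posterior ∝ prior × likelihood:
  Sp. caerulea: 0.27 × 0.23 = 0.0621
  Sp. viridis: 0.09375 × 0.06 = 0.005625
  Sp. rubra: 0.07 × 0.18 = 0.0126
  Sp. alba: 0.27875 × 0.11 = 0.0306625
  Sp. nigra: 0.2875 × 0.038 = 0.010925
Normalizing constant = 0.1219125.
P(Sp. nigra | evidence) = 0.010925 / 0.1219125 ≈ 0.090.

0.090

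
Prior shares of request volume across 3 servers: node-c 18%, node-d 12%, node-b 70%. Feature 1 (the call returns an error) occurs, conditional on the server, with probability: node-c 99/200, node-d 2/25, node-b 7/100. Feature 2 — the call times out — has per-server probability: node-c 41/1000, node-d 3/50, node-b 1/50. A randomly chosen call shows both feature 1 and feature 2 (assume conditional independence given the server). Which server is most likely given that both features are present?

By Bayes' rule, posterior ∝ prior × likelihood:
  node-c: 0.18 × 0.495 × 0.041 = 0.0036531
  node-d: 0.12 × 0.08 × 0.06 = 0.000576
  node-b: 0.7 × 0.07 × 0.02 = 0.00098
Total = 0.0052091.
Largest term belongs to node-c, so node-c is most probable.

node-c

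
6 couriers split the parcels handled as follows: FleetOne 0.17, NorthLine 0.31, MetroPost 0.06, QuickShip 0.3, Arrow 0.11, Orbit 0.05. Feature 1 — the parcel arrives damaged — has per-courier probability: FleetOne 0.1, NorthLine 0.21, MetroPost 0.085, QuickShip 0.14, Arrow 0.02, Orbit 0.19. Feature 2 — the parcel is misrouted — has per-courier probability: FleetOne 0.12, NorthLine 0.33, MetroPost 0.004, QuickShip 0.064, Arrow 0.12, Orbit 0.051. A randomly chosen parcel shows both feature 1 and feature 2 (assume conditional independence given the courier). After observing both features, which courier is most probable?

By Bayes' rule, posterior ∝ prior × likelihood:
  FleetOne: 0.17 × 0.1 × 0.12 = 0.00204
  NorthLine: 0.31 × 0.21 × 0.33 = 0.021483
  MetroPost: 0.06 × 0.085 × 0.004 = 0.0000204
  QuickShip: 0.3 × 0.14 × 0.064 = 0.002688
  Arrow: 0.11 × 0.02 × 0.12 = 0.000264
  Orbit: 0.05 × 0.19 × 0.051 = 0.0004845
Total = 0.0269799.
Largest term belongs to NorthLine, so NorthLine is most probable.

NorthLine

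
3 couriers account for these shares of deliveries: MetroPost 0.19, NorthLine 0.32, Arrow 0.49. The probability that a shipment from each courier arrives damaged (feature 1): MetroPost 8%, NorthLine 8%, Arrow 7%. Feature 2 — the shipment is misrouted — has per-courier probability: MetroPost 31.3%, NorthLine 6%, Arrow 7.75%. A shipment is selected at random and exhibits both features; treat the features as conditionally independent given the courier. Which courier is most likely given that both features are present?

MetroPost

Compute prior × likelihood for every hypothesis:
  MetroPost: 0.19 × 0.08 × 0.313 = 0.0047576
  NorthLine: 0.32 × 0.08 × 0.06 = 0.001536
  Arrow: 0.49 × 0.07 × 0.0775 = 0.00265825
Normalizing constant = 0.00895185.
Largest term belongs to MetroPost, so MetroPost is most probable.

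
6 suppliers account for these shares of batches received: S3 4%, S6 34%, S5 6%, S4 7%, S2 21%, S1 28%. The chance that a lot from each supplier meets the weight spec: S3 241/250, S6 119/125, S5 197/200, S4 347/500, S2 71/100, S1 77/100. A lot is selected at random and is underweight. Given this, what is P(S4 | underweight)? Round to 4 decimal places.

Taking complements, P(underweight | each) = S3 0.036, S6 0.048, S5 0.015, S4 0.306, S2 0.29, S1 0.23.
Compute prior × likelihood for every hypothesis:
  S3: 0.04 × 0.036 = 0.00144
  S6: 0.34 × 0.048 = 0.01632
  S5: 0.06 × 0.015 = 0.0009
  S4: 0.07 × 0.306 = 0.02142
  S2: 0.21 × 0.29 = 0.0609
  S1: 0.28 × 0.23 = 0.0644
Total = 0.16538.
P(S4 | evidence) = 0.02142 / 0.16538 ≈ 0.1295.

0.1295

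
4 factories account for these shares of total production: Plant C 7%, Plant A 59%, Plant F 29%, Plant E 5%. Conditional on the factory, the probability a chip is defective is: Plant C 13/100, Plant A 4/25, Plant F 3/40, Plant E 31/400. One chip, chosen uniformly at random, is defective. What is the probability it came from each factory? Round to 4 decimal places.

Compute prior × likelihood for every hypothesis:
  Plant C: 0.07 × 0.13 = 0.0091
  Plant A: 0.59 × 0.16 = 0.0944
  Plant F: 0.29 × 0.075 = 0.02175
  Plant E: 0.05 × 0.0775 = 0.003875
Total = 0.129125.
P(Plant C | defective) = 0.0091/0.129125 ≈ 0.0705
P(Plant A | defective) = 0.0944/0.129125 ≈ 0.7311
P(Plant F | defective) = 0.02175/0.129125 ≈ 0.1684
P(Plant E | defective) = 0.003875/0.129125 ≈ 0.0300

Plant C 0.0705, Plant A 0.7311, Plant F 0.1684, Plant E 0.0300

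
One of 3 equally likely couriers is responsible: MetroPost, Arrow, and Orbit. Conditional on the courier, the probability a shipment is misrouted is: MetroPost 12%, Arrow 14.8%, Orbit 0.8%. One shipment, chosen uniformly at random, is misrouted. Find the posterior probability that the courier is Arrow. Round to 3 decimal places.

Since the prior is uniform, the posterior is proportional to the likelihood:
  MetroPost: 0.12
  Arrow: 0.148
  Orbit: 0.008
Sum = 0.276.
P(Arrow | evidence) = 0.148 / 0.276 ≈ 0.536.

0.536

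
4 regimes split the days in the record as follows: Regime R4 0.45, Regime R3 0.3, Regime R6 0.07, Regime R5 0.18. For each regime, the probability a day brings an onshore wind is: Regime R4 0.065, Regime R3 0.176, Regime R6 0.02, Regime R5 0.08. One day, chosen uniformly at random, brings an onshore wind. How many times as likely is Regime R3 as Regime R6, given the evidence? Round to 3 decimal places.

Unnormalized posteriors (prior × likelihood):
  Regime R4: 0.45 × 0.065 = 0.02925
  Regime R3: 0.3 × 0.176 = 0.0528
  Regime R6: 0.07 × 0.02 = 0.0014
  Regime R5: 0.18 × 0.08 = 0.0144
Sum = 0.09785.
The ratio is 0.0528 / 0.0014 (the normalizer cancels) = 37.714.

37.714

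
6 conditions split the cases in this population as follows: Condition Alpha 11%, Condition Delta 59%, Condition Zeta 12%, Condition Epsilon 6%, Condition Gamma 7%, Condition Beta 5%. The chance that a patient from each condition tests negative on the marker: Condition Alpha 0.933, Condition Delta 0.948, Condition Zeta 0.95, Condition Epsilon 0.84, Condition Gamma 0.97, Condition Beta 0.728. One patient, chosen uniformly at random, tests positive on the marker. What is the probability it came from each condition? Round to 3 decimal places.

Condition Alpha 0.106, Condition Delta 0.442, Condition Zeta 0.087, Condition Epsilon 0.138, Condition Gamma 0.030, Condition Beta 0.196

Taking complements, P(marker-positive | each) = Condition Alpha 0.067, Condition Delta 0.052, Condition Zeta 0.05, Condition Epsilon 0.16, Condition Gamma 0.03, Condition Beta 0.272.
Unnormalized posteriors (prior × likelihood):
  Condition Alpha: 0.11 × 0.067 = 0.00737
  Condition Delta: 0.59 × 0.052 = 0.03068
  Condition Zeta: 0.12 × 0.05 = 0.006
  Condition Epsilon: 0.06 × 0.16 = 0.0096
  Condition Gamma: 0.07 × 0.03 = 0.0021
  Condition Beta: 0.05 × 0.272 = 0.0136
Sum = 0.06935.
P(Condition Alpha | marker-positive) = 0.00737/0.06935 ≈ 0.106
P(Condition Delta | marker-positive) = 0.03068/0.06935 ≈ 0.442
P(Condition Zeta | marker-positive) = 0.006/0.06935 ≈ 0.087
P(Condition Epsilon | marker-positive) = 0.0096/0.06935 ≈ 0.138
P(Condition Gamma | marker-positive) = 0.0021/0.06935 ≈ 0.030
P(Condition Beta | marker-positive) = 0.0136/0.06935 ≈ 0.196
(Check: 0.106+0.442+0.087+0.138+0.030+0.196 = 0.999.)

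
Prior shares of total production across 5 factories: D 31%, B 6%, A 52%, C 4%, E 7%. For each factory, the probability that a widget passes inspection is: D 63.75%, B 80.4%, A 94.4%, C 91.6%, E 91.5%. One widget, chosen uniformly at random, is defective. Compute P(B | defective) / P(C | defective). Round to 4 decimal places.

3.5000

Taking complements, P(defective | each) = D 0.3625, B 0.196, A 0.056, C 0.084, E 0.085.
Compute prior × likelihood for every hypothesis:
  D: 0.31 × 0.3625 = 0.112375
  B: 0.06 × 0.196 = 0.01176
  A: 0.52 × 0.056 = 0.02912
  C: 0.04 × 0.084 = 0.00336
  E: 0.07 × 0.085 = 0.00595
Normalizing constant = 0.162565.
The ratio is 0.01176 / 0.00336 (the normalizer cancels) = 3.5000.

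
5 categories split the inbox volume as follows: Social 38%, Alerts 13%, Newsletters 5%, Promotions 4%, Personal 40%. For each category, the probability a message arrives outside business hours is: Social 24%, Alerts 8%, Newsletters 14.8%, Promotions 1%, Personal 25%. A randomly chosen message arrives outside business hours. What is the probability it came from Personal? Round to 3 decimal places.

0.478

By Bayes' rule, posterior ∝ prior × likelihood:
  Social: 0.38 × 0.24 = 0.0912
  Alerts: 0.13 × 0.08 = 0.0104
  Newsletters: 0.05 × 0.148 = 0.0074
  Promotions: 0.04 × 0.01 = 0.0004
  Personal: 0.4 × 0.25 = 0.1
Sum = 0.2094.
P(Personal | evidence) = 0.1 / 0.2094 ≈ 0.478.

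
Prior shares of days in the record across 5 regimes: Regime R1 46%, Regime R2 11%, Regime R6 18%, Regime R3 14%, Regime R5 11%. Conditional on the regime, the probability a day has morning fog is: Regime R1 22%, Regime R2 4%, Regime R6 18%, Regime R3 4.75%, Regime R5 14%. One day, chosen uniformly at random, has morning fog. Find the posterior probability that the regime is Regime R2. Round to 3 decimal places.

0.027

Unnormalized posteriors (prior × likelihood):
  Regime R1: 0.46 × 0.22 = 0.1012
  Regime R2: 0.11 × 0.04 = 0.0044
  Regime R6: 0.18 × 0.18 = 0.0324
  Regime R3: 0.14 × 0.0475 = 0.00665
  Regime R5: 0.11 × 0.14 = 0.0154
Total = 0.16005.
P(Regime R2 | evidence) = 0.0044 / 0.16005 ≈ 0.027.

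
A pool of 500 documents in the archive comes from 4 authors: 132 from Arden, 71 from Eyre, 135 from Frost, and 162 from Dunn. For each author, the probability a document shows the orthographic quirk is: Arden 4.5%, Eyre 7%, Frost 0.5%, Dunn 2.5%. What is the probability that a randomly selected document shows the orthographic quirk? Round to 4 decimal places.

By Bayes' rule, posterior ∝ prior × likelihood:
  Arden: 0.264 × 0.045 = 0.01188
  Eyre: 0.142 × 0.07 = 0.00994
  Frost: 0.27 × 0.005 = 0.00135
  Dunn: 0.324 × 0.025 = 0.0081
P(quirk) = 0.01188 + 0.00994 + 0.00135 + 0.0081 = 0.03127 → 0.0313.

0.0313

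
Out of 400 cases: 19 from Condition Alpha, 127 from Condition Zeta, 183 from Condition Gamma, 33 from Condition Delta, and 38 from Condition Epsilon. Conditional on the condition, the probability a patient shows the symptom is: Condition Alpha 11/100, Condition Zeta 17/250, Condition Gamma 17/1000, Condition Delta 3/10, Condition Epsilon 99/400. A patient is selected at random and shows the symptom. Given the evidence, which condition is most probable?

Condition Delta

Compute prior × likelihood for every hypothesis:
  Condition Alpha: 0.0475 × 0.11 = 0.005225
  Condition Zeta: 0.3175 × 0.068 = 0.02159
  Condition Gamma: 0.4575 × 0.017 = 0.0077775
  Condition Delta: 0.0825 × 0.3 = 0.02475
  Condition Epsilon: 0.095 × 0.2475 = 0.0235125
Total = 0.082855.
Largest term belongs to Condition Delta, so Condition Delta is most probable.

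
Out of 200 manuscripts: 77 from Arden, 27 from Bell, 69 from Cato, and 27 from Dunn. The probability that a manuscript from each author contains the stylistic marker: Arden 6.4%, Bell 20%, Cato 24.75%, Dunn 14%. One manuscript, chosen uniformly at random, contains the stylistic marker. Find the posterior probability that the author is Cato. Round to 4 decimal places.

Unnormalized posteriors (prior × likelihood):
  Arden: 0.385 × 0.064 = 0.02464
  Bell: 0.135 × 0.2 = 0.027
  Cato: 0.345 × 0.2475 = 0.0853875
  Dunn: 0.135 × 0.14 = 0.0189
Total = 0.1559275.
P(Cato | evidence) = 0.0853875 / 0.1559275 ≈ 0.5476.

0.5476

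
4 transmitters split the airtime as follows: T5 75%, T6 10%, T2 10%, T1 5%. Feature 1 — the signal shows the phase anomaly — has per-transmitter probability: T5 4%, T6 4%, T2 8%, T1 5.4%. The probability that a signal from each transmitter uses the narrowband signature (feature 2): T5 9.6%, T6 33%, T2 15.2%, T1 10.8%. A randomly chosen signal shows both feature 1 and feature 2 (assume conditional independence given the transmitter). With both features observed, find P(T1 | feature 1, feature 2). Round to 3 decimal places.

By Bayes' rule, posterior ∝ prior × likelihood:
  T5: 0.75 × 0.04 × 0.096 = 0.00288
  T6: 0.1 × 0.04 × 0.33 = 0.00132
  T2: 0.1 × 0.08 × 0.152 = 0.001216
  T1: 0.05 × 0.054 × 0.108 = 0.0002916
Sum = 0.0057076.
P(T1 | evidence) = 0.0002916 / 0.0057076 ≈ 0.051.

0.051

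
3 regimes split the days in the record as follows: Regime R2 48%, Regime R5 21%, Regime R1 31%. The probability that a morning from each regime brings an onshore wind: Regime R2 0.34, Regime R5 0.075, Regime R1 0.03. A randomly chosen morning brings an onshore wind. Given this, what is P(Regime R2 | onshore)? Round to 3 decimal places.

By Bayes' rule, posterior ∝ prior × likelihood:
  Regime R2: 0.48 × 0.34 = 0.1632
  Regime R5: 0.21 × 0.075 = 0.01575
  Regime R1: 0.31 × 0.03 = 0.0093
Sum = 0.18825.
P(Regime R2 | evidence) = 0.1632 / 0.18825 ≈ 0.867.

0.867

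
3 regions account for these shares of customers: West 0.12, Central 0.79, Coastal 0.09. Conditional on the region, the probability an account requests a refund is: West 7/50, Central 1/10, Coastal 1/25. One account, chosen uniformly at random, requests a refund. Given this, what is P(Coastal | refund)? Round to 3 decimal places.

Prior × likelihood for each hypothesis:
  West: 0.12 × 0.14 = 0.0168
  Central: 0.79 × 0.1 = 0.079
  Coastal: 0.09 × 0.04 = 0.0036
Sum = 0.0994.
P(Coastal | evidence) = 0.0036 / 0.0994 ≈ 0.036.

0.036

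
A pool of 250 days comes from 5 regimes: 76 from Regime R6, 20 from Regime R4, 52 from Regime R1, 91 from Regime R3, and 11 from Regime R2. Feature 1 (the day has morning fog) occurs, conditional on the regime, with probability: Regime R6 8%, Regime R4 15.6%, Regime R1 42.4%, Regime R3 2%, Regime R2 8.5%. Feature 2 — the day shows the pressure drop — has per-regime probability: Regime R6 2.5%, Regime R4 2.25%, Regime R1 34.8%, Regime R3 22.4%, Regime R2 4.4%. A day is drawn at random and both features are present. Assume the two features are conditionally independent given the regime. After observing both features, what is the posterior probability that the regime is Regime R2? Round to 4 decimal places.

0.0049

Prior × likelihood for each hypothesis:
  Regime R6: 0.304 × 0.08 × 0.025 = 0.000608
  Regime R4: 0.08 × 0.156 × 0.0225 = 0.0002808
  Regime R1: 0.208 × 0.424 × 0.348 = 0.030690816
  Regime R3: 0.364 × 0.02 × 0.224 = 0.00163072
  Regime R2: 0.044 × 0.085 × 0.044 = 0.00016456
Sum = 0.033374896.
P(Regime R2 | evidence) = 0.00016456 / 0.033374896 ≈ 0.0049.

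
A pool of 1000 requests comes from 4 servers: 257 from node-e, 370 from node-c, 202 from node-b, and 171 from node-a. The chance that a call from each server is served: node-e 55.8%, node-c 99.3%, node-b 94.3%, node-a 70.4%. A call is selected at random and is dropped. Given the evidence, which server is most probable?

node-e

Taking complements, P(dropped | each) = node-e 0.442, node-c 0.007, node-b 0.057, node-a 0.296.
Unnormalized posteriors (prior × likelihood):
  node-e: 0.257 × 0.442 = 0.113594
  node-c: 0.37 × 0.007 = 0.00259
  node-b: 0.202 × 0.057 = 0.011514
  node-a: 0.171 × 0.296 = 0.050616
Normalizing constant = 0.178314.
Largest term belongs to node-e, so node-e is most probable.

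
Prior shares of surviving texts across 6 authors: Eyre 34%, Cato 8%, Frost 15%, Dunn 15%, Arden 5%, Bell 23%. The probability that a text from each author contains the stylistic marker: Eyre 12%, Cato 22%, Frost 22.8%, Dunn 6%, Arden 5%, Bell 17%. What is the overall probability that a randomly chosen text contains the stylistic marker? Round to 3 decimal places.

0.143

Compute prior × likelihood for every hypothesis:
  Eyre: 0.34 × 0.12 = 0.0408
  Cato: 0.08 × 0.22 = 0.0176
  Frost: 0.15 × 0.228 = 0.0342
  Dunn: 0.15 × 0.06 = 0.009
  Arden: 0.05 × 0.05 = 0.0025
  Bell: 0.23 × 0.17 = 0.0391
P(marker) = 0.0408 + 0.0176 + 0.0342 + 0.009 + 0.0025 + 0.0391 = 0.1432 → 0.143.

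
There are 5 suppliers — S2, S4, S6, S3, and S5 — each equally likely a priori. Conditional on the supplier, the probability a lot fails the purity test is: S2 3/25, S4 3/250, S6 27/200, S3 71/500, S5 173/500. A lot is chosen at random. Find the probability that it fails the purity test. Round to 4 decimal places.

With a uniform prior (1/5 each), posterior ∝ likelihood:
  S2: 0.12
  S4: 0.012
  S6: 0.135
  S3: 0.142
  S5: 0.346
P(off-spec) = (1/5) × (0.12 + 0.012 + 0.135 + 0.142 + 0.346) = 0.755/5 ≈ 0.1510.

0.1510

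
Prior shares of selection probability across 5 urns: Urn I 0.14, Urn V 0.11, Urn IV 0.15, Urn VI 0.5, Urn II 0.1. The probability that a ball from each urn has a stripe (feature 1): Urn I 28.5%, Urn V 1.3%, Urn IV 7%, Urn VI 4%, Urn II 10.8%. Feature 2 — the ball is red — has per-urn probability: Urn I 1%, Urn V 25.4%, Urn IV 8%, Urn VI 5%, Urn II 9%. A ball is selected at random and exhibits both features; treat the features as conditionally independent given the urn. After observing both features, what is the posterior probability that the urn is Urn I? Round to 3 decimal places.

Compute prior × likelihood for every hypothesis:
  Urn I: 0.14 × 0.285 × 0.01 = 0.000399
  Urn V: 0.11 × 0.013 × 0.254 = 0.00036322
  Urn IV: 0.15 × 0.07 × 0.08 = 0.00084
  Urn VI: 0.5 × 0.04 × 0.05 = 0.001
  Urn II: 0.1 × 0.108 × 0.09 = 0.000972
Total = 0.00357422.
P(Urn I | evidence) = 0.000399 / 0.00357422 ≈ 0.112.

0.112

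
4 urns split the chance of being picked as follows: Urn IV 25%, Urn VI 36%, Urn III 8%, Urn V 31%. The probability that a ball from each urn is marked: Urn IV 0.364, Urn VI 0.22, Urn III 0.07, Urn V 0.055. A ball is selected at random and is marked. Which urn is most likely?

Unnormalized posteriors (prior × likelihood):
  Urn IV: 0.25 × 0.364 = 0.091
  Urn VI: 0.36 × 0.22 = 0.0792
  Urn III: 0.08 × 0.07 = 0.0056
  Urn V: 0.31 × 0.055 = 0.01705
Normalizing constant = 0.19285.
Largest term belongs to Urn IV, so Urn IV is most probable.

Urn IV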